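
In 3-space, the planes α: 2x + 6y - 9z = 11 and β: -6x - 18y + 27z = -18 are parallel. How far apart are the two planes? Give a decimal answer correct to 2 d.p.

Rescale β by 1/(-3): 2x + 6y - 9z = 6. Then distance = |11 − 6| / √121 ≈ 0.45.

0.45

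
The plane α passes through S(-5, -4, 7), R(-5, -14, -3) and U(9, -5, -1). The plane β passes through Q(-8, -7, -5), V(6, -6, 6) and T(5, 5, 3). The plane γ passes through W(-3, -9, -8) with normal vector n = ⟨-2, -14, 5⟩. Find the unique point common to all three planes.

SR = (0, -10, -10), SU = (14, -1, -8); a normal to α is SR × SU = (70, -140, 140).
Using S: α has equation 70x - 140y + 140z = 1190.
QV = (14, 1, 11), QT = (13, 12, 8); a normal to β is QV × QT = (-124, 31, 155).
Using Q: β has equation -124x + 31y + 155z = 0.
γ: n·r = n·W gives -2x - 14y + 5z = 92.
Solving the 3×3 linear system 70x - 140y + 140z = 1190, -124x + 31y + 155z = 0, -2x - 14y + 5z = 92 (e.g. by elimination or Cramer's rule, determinant = 371070) gives (1, -6, 2).

(1, -6, 2)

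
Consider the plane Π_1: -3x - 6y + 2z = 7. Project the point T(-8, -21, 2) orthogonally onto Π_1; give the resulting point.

(1, -3, -4)

Foot = T − λn with λ = (n·T − d)/|n|² = (154 − 7)/49 = 3.
Foot = (-8, -21, 2) − 3·(-3, -6, 2) = (1, -3, -4).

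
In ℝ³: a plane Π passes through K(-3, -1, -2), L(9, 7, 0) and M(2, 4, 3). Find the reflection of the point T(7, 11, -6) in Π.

(13, 1, -2)

KL = (12, 8, 2), KM = (5, 5, 5); a normal to Π is KL × KM = (30, -50, 20).
Using K: Π has equation 30x - 50y + 20z = -80.
λ = (n·T − d)/|n|² = (-460 − (-80))/3800 = -1/10.
Reflection = T − 2λn = (7, 11, -6) − (-1/5)·(30, -50, 20) = (13, 1, -2).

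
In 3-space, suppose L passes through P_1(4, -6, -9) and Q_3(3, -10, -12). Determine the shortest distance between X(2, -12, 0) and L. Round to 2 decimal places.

A direction vector for L is Q_3 − P_1 = (-1, -4, -3).
Taking (4, -6, -9) on L with direction v = (-1, -4, -3): w = X − (4, -6, -9) = (-2, -6, 9), and w × v = (54, -15, 2).
Distance = |w × v| / |v| = √3145 / √26 ≈ 11.00.

11.00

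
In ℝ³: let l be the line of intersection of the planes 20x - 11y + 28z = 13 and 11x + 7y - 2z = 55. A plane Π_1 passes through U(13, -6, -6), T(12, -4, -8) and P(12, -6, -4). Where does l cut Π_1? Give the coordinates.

(4, 1, -2)

Direction of l: (20, -11, 28) × (11, 7, -2) = (-174, 348, 261).
A point on l: solving the two plane equations with x = 2 gives (2, 5, 1).
UT = (-1, 2, -2), UP = (-1, 0, 2); a normal to Π_1 is UT × UP = (4, 4, 2).
Using U: Π_1 has equation 4x + 4y + 2z = 16.
Substitute r = (2, 5, 1) + t(-174, 348, 261) into the plane: 30 + 1218t = 16, so t = -1/87.
Intersection: (2, 5, 1) + (-1/87)·(-174, 348, 261) = (4, 1, -2).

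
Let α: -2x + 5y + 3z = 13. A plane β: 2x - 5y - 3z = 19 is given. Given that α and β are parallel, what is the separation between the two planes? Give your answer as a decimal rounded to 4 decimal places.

Rescale β by 1/(-1): -2x + 5y + 3z = -19. Then distance = |13 − (-19)| / √38 ≈ 5.1911.

5.1911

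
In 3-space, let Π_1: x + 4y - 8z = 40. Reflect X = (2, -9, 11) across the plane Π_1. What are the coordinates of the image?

λ = (n·X − d)/|n|² = (-122 − 40)/81 = -2.
Reflection = X − 2λn = (2, -9, 11) − (-4)·(1, 4, -8) = (6, 7, -21).

(6, 7, -21)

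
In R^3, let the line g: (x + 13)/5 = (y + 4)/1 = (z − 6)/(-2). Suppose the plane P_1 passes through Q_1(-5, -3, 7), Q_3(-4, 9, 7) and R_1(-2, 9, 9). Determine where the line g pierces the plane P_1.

g has direction (5, 1, -2) through (-13, -4, 6).
Q_1Q_3 = (1, 12, 0), Q_1R_1 = (3, 12, 2); a normal to P_1 is Q_1Q_3 × Q_1R_1 = (24, -2, -24).
Using Q_1: P_1 has equation 24x - 2y - 24z = -282.
Substitute r = (-13, -4, 6) + t(5, 1, -2) into the plane: -448 + 166t = -282, so t = 1.
Intersection: (-13, -4, 6) + 1·(5, 1, -2) = (-8, -3, 4).

(-8, -3, 4)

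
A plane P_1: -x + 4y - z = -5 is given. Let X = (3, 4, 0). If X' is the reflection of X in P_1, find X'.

λ = (n·X − d)/|n|² = (13 − (-5))/18 = 1.
Reflection = X − 2λn = (3, 4, 0) − 2·(-1, 4, -1) = (5, -4, 2).

(5, -4, 2)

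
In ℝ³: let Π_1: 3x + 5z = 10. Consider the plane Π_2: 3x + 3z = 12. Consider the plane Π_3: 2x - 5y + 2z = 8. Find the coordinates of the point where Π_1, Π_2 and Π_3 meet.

Solving the 3×3 linear system 3x + 5z = 10, 3x + 3z = 12, 2x - 5y + 2z = 8 (e.g. by elimination or Cramer's rule, determinant = -30) gives (5, 0, -1).

(5, 0, -1)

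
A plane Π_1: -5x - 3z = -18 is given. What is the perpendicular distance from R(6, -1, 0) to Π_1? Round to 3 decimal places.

n·R − d = (-5)·(6) + (0)·(-1) + (-3)·(0) − (-18) = -12; |n| = √34.
Distance = |-12| / √34 = 12/√34 ≈ 2.058.

2.058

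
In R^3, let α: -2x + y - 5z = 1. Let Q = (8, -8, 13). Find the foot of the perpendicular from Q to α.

(2, -5, -2)

Foot = Q − λn with λ = (n·Q − d)/|n|² = (-89 − 1)/30 = -3.
Foot = (8, -8, 13) − (-3)·(-2, 1, -5) = (2, -5, -2).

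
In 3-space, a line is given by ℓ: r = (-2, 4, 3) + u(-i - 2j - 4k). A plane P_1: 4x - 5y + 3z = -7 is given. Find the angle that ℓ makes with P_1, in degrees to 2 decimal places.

10.67

sin θ = |n·v| / (|n||v|) = |-6| / (√50 · √21) = 0.18516.
θ ≈ 10.67°.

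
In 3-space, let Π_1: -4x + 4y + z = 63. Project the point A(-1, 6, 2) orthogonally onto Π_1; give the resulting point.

Foot = A − λn with λ = (n·A − d)/|n|² = (30 − 63)/33 = -1.
Foot = (-1, 6, 2) − (-1)·(-4, 4, 1) = (-5, 10, 3).

(-5, 10, 3)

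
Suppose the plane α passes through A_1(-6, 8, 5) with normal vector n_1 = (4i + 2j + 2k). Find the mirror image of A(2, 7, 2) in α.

(-6, 3, -2)

α: n_1·r = n_1·A_1 gives 4x + 2y + 2z = 2.
λ = (n·A − d)/|n|² = (26 − 2)/24 = 1.
Reflection = A − 2λn = (2, 7, 2) − 2·(4, 2, 2) = (-6, 3, -2).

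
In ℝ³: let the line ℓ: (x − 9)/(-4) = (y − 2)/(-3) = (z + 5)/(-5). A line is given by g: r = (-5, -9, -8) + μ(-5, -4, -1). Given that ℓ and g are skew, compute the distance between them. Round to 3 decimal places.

ℓ has direction (-4, -3, -5) through (9, 2, -5).
Common perpendicular direction n = (-4, -3, -5) × (-5, -4, -1) = (-17, 21, 1).
With w = (-5, -9, -8) − (9, 2, -5) = (-14, -11, -3), w · n = 4.
Distance = |w · n| / |n| = |4| / √731 ≈ 0.148.

0.148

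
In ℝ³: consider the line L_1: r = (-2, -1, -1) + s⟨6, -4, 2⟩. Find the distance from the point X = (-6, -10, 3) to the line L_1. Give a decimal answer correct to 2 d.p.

10.29

Taking (-2, -1, -1) on L_1 with direction v = (6, -4, 2): w = X − (-2, -1, -1) = (-4, -9, 4), and w × v = (-2, 32, 70).
Distance = |w × v| / |v| = √5928 / √56 ≈ 10.29.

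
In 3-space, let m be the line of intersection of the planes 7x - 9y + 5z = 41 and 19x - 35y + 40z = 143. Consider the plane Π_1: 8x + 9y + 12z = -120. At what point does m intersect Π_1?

(-3, -8, -2)

Direction of m: (7, -9, 5) × (19, -35, 40) = (-185, -185, -74).
A point on m: solving the two plane equations with x = -18 gives (-18, -23, -8).
Substitute r = (-18, -23, -8) + t(-185, -185, -74) into the plane: -447 + (-4033)t = -120, so t = -3/37.
Intersection: (-18, -23, -8) + (-3/37)·(-185, -185, -74) = (-3, -8, -2).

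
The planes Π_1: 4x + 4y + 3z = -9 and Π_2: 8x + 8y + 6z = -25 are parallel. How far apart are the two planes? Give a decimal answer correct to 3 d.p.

0.547

Rescale Π_2 by 1/2: 4x + 4y + 3z = -25/2. Then distance = |-9 − (-25/2)| / √41 ≈ 0.547.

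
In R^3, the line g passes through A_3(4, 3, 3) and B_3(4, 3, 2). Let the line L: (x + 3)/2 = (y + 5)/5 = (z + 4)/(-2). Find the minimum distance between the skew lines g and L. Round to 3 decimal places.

A direction vector for g is B_3 − A_3 = (0, 0, -1).
L has direction (2, 5, -2) through (-3, -5, -4).
Common perpendicular direction n = (0, 0, -1) × (2, 5, -2) = (5, -2, 0).
With w = (-3, -5, -4) − (4, 3, 3) = (-7, -8, -7), w · n = -19.
Distance = |w · n| / |n| = |-19| / √29 ≈ 3.528.

3.528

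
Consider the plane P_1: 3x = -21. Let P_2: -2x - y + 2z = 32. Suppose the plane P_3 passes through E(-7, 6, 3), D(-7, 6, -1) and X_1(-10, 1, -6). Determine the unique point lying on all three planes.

ED = (0, 0, -4), EX_1 = (-3, -5, -9); a normal to P_3 is ED × EX_1 = (-20, 12, 0).
Using E: P_3 has equation -20x + 12y = 212.
Solving the 3×3 linear system 3x = -21, -2x - y + 2z = 32, -20x + 12y = 212 (e.g. by elimination or Cramer's rule, determinant = -72) gives (-7, 6, 12).

(-7, 6, 12)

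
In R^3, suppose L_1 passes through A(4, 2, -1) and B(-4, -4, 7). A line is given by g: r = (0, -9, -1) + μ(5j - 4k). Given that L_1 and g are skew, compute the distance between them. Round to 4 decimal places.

7.7517

A direction vector for L_1 is B − A = (-8, -6, 8).
Common perpendicular direction n = (-8, -6, 8) × (0, 5, -4) = (-16, -32, -40).
With w = (0, -9, -1) − (4, 2, -1) = (-4, -11, 0), w · n = 416.
Distance = |w · n| / |n| = |416| / √2880 ≈ 7.7517.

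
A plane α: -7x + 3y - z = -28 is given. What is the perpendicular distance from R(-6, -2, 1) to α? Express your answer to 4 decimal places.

n·R − d = (-7)·(-6) + (3)·(-2) + (-1)·(1) − (-28) = 63; |n| = √59.
Distance = |63| / √59 = 63/√59 ≈ 8.2019.

8.2019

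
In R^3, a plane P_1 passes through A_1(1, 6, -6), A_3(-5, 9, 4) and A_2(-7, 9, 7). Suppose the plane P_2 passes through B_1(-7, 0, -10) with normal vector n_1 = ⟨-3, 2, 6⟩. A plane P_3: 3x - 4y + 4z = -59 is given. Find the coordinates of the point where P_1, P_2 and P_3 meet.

A_1A_3 = (-6, 3, 10), A_1A_2 = (-8, 3, 13); a normal to P_1 is A_1A_3 × A_1A_2 = (9, -2, 6).
Using A_1: P_1 has equation 9x - 2y + 6z = -39.
P_2: n_1·r = n_1·B_1 gives -3x + 2y + 6z = -39.
Solving the 3×3 linear system 9x - 2y + 6z = -39, -3x + 2y + 6z = -39, 3x - 4y + 4z = -59 (e.g. by elimination or Cramer's rule, determinant = 264) gives (3, 9, -8).

(3, 9, -8)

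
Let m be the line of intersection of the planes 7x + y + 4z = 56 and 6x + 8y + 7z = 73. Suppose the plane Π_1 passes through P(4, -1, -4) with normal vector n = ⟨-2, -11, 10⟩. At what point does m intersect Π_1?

(7, 3, 1)

Direction of m: (7, 1, 4) × (6, 8, 7) = (-25, -25, 50).
A point on m: solving the two plane equations with x = 10 gives (10, 6, -5).
Π_1: n·r = n·P gives -2x - 11y + 10z = -37.
Substitute r = (10, 6, -5) + t(-25, -25, 50) into the plane: -136 + 825t = -37, so t = 3/25.
Intersection: (10, 6, -5) + (3/25)·(-25, -25, 50) = (7, 3, 1).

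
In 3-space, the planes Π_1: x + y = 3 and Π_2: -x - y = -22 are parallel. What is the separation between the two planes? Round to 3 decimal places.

Rescale Π_2 by 1/(-1): x + y = 22. Then distance = |3 − 22| / √2 ≈ 13.435.

13.435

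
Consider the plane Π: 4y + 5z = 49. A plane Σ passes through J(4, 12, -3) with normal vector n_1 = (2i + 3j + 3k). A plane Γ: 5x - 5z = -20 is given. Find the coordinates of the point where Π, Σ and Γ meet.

(1, 6, 5)

Σ: n_1·r = n_1·J gives 2x + 3y + 3z = 35.
Solving the 3×3 linear system 4y + 5z = 49, 2x + 3y + 3z = 35, 5x - 5z = -20 (e.g. by elimination or Cramer's rule, determinant = 25) gives (1, 6, 5).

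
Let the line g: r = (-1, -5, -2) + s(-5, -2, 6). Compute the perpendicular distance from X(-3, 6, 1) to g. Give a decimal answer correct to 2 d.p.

Taking (-1, -5, -2) on g with direction v = (-5, -2, 6): w = X − (-1, -5, -2) = (-2, 11, 3), and w × v = (72, -3, 59).
Distance = |w × v| / |v| = √8674 / √65 ≈ 11.55.

11.55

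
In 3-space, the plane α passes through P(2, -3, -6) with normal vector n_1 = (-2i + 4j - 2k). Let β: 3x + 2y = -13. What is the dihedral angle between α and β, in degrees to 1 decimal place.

α: n_1·r = n_1·P gives -2x + 4y - 2z = -4.
cos θ = |n₁·n₂| / (|n₁||n₂|) = |2| / (√24 · √13).
θ = arccos(0.11323) ≈ 83.5°.

83.5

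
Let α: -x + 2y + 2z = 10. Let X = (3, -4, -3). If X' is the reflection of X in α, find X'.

(-3, 8, 9)

λ = (n·X − d)/|n|² = (-17 − 10)/9 = -3.
Reflection = X − 2λn = (3, -4, -3) − (-6)·(-1, 2, 2) = (-3, 8, 9).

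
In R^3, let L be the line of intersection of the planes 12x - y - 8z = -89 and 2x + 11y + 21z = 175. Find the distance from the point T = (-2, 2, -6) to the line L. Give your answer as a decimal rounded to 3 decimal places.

Direction of L: (12, -1, -8) × (2, 11, 21) = (67, -268, 134).
A point on L: solving the two plane equations with x = -1 gives (-1, -3, 10).
Taking (-1, -3, 10) on L with direction v = (67, -268, 134): w = T − (-1, -3, 10) = (-1, 5, -16), and w × v = (-3618, -938, -67).
Distance = |w × v| / |v| = √13974257 / √94269 ≈ 12.175.

12.175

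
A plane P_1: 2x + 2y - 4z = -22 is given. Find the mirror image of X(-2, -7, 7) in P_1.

λ = (n·X − d)/|n|² = (-46 − (-22))/24 = -1.
Reflection = X − 2λn = (-2, -7, 7) − (-2)·(2, 2, -4) = (2, -3, -1).

(2, -3, -1)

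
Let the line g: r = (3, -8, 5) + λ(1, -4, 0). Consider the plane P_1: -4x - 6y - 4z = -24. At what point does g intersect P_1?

Substitute r = (3, -8, 5) + t(1, -4, 0) into the plane: 16 + 20t = -24, so t = -2.
Intersection: (3, -8, 5) + (-2)·(1, -4, 0) = (1, 0, 5).

(1, 0, 5)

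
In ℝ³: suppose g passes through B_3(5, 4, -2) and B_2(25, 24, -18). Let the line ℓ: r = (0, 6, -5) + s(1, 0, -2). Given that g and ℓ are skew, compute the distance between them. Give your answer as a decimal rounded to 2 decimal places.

A direction vector for g is B_2 − B_3 = (20, 20, -16).
Common perpendicular direction n = (20, 20, -16) × (1, 0, -2) = (-40, 24, -20).
With w = (0, 6, -5) − (5, 4, -2) = (-5, 2, -3), w · n = 308.
Distance = |w · n| / |n| = |308| / √2576 ≈ 6.07.

6.07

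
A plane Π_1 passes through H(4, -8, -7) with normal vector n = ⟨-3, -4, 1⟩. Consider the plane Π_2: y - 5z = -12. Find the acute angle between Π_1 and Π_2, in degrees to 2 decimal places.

69.75

Π_1: n·r = n·H gives -3x - 4y + z = 13.
cos θ = |n₁·n₂| / (|n₁||n₂|) = |-9| / (√26 · √26).
θ = arccos(0.34615) ≈ 69.75°.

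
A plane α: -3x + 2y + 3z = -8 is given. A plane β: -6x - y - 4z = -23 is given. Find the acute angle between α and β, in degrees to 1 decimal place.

cos θ = |n₁·n₂| / (|n₁||n₂|) = |4| / (√22 · √53).
θ = arccos(0.11714) ≈ 83.3°.

83.3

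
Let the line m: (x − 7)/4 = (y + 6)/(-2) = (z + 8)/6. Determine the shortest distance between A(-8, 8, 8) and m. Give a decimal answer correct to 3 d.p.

25.997

m has direction (4, -2, 6) through (7, -6, -8).
Taking (7, -6, -8) on m with direction v = (4, -2, 6): w = A − (7, -6, -8) = (-15, 14, 16), and w × v = (116, 154, -26).
Distance = |w × v| / |v| = √37848 / √56 ≈ 25.997.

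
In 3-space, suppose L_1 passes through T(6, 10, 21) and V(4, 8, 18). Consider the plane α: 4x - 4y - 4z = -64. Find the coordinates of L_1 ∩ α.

(0, 4, 12)

A direction vector for L_1 is V − T = (-2, -2, -3).
Substitute r = (6, 10, 21) + t(-2, -2, -3) into the plane: -100 + 12t = -64, so t = 3.
Intersection: (6, 10, 21) + 3·(-2, -2, -3) = (0, 4, 12).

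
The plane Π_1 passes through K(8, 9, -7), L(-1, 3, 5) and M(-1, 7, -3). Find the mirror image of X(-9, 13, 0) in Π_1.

KL = (-9, -6, 12), KM = (-9, -2, 4); a normal to Π_1 is KL × KM = (0, -72, -36).
Using K: Π_1 has equation -72y - 36z = -396.
λ = (n·X − d)/|n|² = (-936 − (-396))/6480 = -1/12.
Reflection = X − 2λn = (-9, 13, 0) − (-1/6)·(0, -72, -36) = (-9, 1, -6).

(-9, 1, -6)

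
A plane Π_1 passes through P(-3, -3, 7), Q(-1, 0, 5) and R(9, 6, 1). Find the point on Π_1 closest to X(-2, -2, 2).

(-2, 0, 5)

PQ = (2, 3, -2), PR = (12, 9, -6); a normal to Π_1 is PQ × PR = (0, -12, -18).
Using P: Π_1 has equation -12y - 18z = -90.
Foot = X − λn with λ = (n·X − d)/|n|² = (-12 − (-90))/468 = 1/6.
Foot = (-2, -2, 2) − (1/6)·(0, -12, -18) = (-2, 0, 5).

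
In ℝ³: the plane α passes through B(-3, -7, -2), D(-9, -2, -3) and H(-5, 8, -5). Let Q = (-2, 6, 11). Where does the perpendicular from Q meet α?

BD = (-6, 5, -1), BH = (-2, 15, -3); a normal to α is BD × BH = (0, -16, -80).
Using B: α has equation -16y - 80z = 272.
Foot = Q − λn with λ = (n·Q − d)/|n|² = (-976 − 272)/6656 = -3/16.
Foot = (-2, 6, 11) − (-3/16)·(0, -16, -80) = (-2, 3, -4).

(-2, 3, -4)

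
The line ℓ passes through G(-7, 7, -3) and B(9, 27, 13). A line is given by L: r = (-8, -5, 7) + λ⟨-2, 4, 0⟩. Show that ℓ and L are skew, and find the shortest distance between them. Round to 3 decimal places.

A direction vector for ℓ is B − G = (16, 20, 16).
Common perpendicular direction n = (16, 20, 16) × (-2, 4, 0) = (-64, -32, 104).
With w = (-8, -5, 7) − (-7, 7, -3) = (-1, -12, 10), w · n = 1488.
Since n ≠ 0 the lines are not parallel, and w · n = 1488 ≠ 0 so they do not intersect; hence they are skew.
Distance = |w · n| / |n| = |1488| / √15936 ≈ 11.787.

11.787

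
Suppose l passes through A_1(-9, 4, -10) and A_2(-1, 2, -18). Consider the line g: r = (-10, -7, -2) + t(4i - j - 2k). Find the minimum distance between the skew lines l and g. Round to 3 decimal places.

10.914

A direction vector for l is A_2 − A_1 = (8, -2, -8).
Common perpendicular direction n = (8, -2, -8) × (4, -1, -2) = (-4, -16, 0).
With w = (-10, -7, -2) − (-9, 4, -10) = (-1, -11, 8), w · n = 180.
Distance = |w · n| / |n| = |180| / √272 ≈ 10.914.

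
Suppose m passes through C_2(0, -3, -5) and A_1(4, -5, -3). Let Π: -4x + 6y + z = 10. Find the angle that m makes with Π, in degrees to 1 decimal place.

A direction vector for m is A_1 − C_2 = (4, -2, 2).
sin θ = |n·v| / (|n||v|) = |-26| / (√53 · √24) = 0.72900.
θ ≈ 46.8°.

46.8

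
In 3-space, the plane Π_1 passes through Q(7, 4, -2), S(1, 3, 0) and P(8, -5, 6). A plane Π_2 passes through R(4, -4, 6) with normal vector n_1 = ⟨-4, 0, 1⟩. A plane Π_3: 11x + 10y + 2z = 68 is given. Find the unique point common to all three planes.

QS = (-6, -1, 2), QP = (1, -9, 8); a normal to Π_1 is QS × QP = (10, 50, 55).
Using Q: Π_1 has equation 10x + 50y + 55z = 160.
Π_2: n_1·r = n_1·R gives -4x + z = -10.
Solving the 3×3 linear system 10x + 50y + 55z = 160, -4x + z = -10, 11x + 10y + 2z = 68 (e.g. by elimination or Cramer's rule, determinant = -1350) gives (2, 5, -2).

(2, 5, -2)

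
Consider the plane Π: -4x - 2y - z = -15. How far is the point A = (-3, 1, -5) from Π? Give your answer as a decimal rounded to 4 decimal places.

6.5465

n·A − d = (-4)·(-3) + (-2)·(1) + (-1)·(-5) − (-15) = 30; |n| = √21.
Distance = |30| / √21 = 30/√21 ≈ 6.5465.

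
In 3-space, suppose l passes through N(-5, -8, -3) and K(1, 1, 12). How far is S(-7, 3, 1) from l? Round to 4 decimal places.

A direction vector for l is K − N = (6, 9, 15).
Taking (-5, -8, -3) on l with direction v = (6, 9, 15): w = S − (-5, -8, -3) = (-2, 11, 4), and w × v = (129, 54, -84).
Distance = |w × v| / |v| = √26613 / √342 ≈ 8.8213.

8.8213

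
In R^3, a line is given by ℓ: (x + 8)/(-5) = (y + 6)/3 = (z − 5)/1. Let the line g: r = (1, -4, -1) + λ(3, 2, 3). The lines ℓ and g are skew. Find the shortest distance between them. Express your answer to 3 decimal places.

ℓ has direction (-5, 3, 1) through (-8, -6, 5).
Common perpendicular direction n = (-5, 3, 1) × (3, 2, 3) = (7, 18, -19).
With w = (1, -4, -1) − (-8, -6, 5) = (9, 2, -6), w · n = 213.
Distance = |w · n| / |n| = |213| / √734 ≈ 7.862.

7.862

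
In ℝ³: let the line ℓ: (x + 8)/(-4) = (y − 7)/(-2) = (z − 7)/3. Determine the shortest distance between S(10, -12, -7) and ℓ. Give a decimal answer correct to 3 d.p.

26.112

ℓ has direction (-4, -2, 3) through (-8, 7, 7).
Taking (-8, 7, 7) on ℓ with direction v = (-4, -2, 3): w = S − (-8, 7, 7) = (18, -19, -14), and w × v = (-85, 2, -112).
Distance = |w × v| / |v| = √19773 / √29 ≈ 26.112.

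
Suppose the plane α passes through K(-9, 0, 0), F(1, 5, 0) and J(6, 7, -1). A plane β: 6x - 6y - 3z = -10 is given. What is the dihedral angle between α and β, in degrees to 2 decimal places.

47.12

KF = (10, 5, 0), KJ = (15, 7, -1); a normal to α is KF × KJ = (-5, 10, -5).
Using K: α has equation -5x + 10y - 5z = 45.
cos θ = |n₁·n₂| / (|n₁||n₂|) = |-75| / (√150 · √81).
θ = arccos(0.68041) ≈ 47.12°.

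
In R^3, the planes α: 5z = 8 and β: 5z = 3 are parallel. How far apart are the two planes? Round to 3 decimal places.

1.000

Same normal n = (0, 0, 5) with |n| = √25; distance = |8 − 3| / |n| = 5/√25 ≈ 1.000.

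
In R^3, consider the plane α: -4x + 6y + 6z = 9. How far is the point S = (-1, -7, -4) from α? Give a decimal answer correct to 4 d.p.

n·S − d = (-4)·(-1) + (6)·(-7) + (6)·(-4) − 9 = -71; |n| = √88.
Distance = |-71| / √88 = 71/√88 ≈ 7.5686.

7.5686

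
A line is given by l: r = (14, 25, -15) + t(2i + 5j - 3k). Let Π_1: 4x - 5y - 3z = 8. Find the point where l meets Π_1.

Substitute r = (14, 25, -15) + t(2, 5, -3) into the plane: -24 + (-8)t = 8, so t = -4.
Intersection: (14, 25, -15) + (-4)·(2, 5, -3) = (6, 5, -3).

(6, 5, -3)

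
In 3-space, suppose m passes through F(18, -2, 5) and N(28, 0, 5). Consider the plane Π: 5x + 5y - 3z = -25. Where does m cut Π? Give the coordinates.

A direction vector for m is N − F = (10, 2, 0).
Substitute r = (18, -2, 5) + t(10, 2, 0) into the plane: 65 + 60t = -25, so t = -3/2.
Intersection: (18, -2, 5) + (-3/2)·(10, 2, 0) = (3, -5, 5).

(3, -5, 5)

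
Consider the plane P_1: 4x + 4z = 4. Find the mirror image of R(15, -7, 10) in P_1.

(-9, -7, -14)

λ = (n·R − d)/|n|² = (100 − 4)/32 = 3.
Reflection = R − 2λn = (15, -7, 10) − 6·(4, 0, 4) = (-9, -7, -14).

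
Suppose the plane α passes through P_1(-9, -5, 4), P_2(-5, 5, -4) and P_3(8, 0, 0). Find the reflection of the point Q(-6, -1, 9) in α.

(-6, -9, -1)

P_1P_2 = (4, 10, -8), P_1P_3 = (17, 5, -4); a normal to α is P_1P_2 × P_1P_3 = (0, -120, -150).
Using P_1: α has equation -120y - 150z = 0.
λ = (n·Q − d)/|n|² = (-1230 − 0)/36900 = -1/30.
Reflection = Q − 2λn = (-6, -1, 9) − (-1/15)·(0, -120, -150) = (-6, -9, -1).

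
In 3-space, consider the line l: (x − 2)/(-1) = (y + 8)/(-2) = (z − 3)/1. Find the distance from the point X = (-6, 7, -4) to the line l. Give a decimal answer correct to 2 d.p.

14.07

l has direction (-1, -2, 1) through (2, -8, 3).
Taking (2, -8, 3) on l with direction v = (-1, -2, 1): w = X − (2, -8, 3) = (-8, 15, -7), and w × v = (1, 15, 31).
Distance = |w × v| / |v| = √1187 / √6 ≈ 14.07.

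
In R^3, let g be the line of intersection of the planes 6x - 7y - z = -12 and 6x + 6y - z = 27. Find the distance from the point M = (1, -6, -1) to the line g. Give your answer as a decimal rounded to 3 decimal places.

9.006

Direction of g: (6, -7, -1) × (6, 6, -1) = (13, 0, 78).
A point on g: solving the two plane equations with x = 1 gives (1, 3, -3).
Taking (1, 3, -3) on g with direction v = (13, 0, 78): w = M − (1, 3, -3) = (0, -9, 2), and w × v = (-702, 26, 117).
Distance = |w × v| / |v| = √507169 / √6253 ≈ 9.006.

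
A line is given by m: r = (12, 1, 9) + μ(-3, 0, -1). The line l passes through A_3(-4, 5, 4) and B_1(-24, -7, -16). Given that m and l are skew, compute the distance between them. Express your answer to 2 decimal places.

A direction vector for l is B_1 − A_3 = (-20, -12, -20).
Common perpendicular direction n = (-3, 0, -1) × (-20, -12, -20) = (-12, -40, 36).
With w = (-4, 5, 4) − (12, 1, 9) = (-16, 4, -5), w · n = -148.
Distance = |w · n| / |n| = |-148| / √3040 ≈ 2.68.

2.68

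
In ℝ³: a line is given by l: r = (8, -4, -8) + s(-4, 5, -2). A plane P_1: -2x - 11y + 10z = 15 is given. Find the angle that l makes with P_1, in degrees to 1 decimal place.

41.7

sin θ = |n·v| / (|n||v|) = |-67| / (√225 · √45) = 0.66585.
θ ≈ 41.7°.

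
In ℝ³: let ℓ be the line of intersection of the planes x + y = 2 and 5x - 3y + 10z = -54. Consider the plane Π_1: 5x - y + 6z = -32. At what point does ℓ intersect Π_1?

Direction of ℓ: (1, 1, 0) × (5, -3, 10) = (10, -10, -8).
A point on ℓ: solving the two plane equations with x = -16 gives (-16, 18, 8).
Substitute r = (-16, 18, 8) + t(10, -10, -8) into the plane: -50 + 12t = -32, so t = 3/2.
Intersection: (-16, 18, 8) + (3/2)·(10, -10, -8) = (-1, 3, -4).

(-1, 3, -4)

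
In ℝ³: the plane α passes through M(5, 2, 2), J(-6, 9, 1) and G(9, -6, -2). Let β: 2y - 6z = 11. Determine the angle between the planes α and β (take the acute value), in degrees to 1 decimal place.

MJ = (-11, 7, -1), MG = (4, -8, -4); a normal to α is MJ × MG = (-36, -48, 60).
Using M: α has equation -36x - 48y + 60z = -156.
cos θ = |n₁·n₂| / (|n₁||n₂|) = |-456| / (√7200 · √40).
θ = arccos(0.84971) ≈ 31.8°.

31.8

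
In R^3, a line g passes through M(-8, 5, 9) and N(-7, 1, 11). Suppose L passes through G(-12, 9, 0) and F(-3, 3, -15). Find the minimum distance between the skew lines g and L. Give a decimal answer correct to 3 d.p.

5.030

A direction vector for g is N − M = (1, -4, 2).
A direction vector for L is F − G = (9, -6, -15).
Common perpendicular direction n = (1, -4, 2) × (9, -6, -15) = (72, 33, 30).
With w = (-12, 9, 0) − (-8, 5, 9) = (-4, 4, -9), w · n = -426.
Distance = |w · n| / |n| = |-426| / √7173 ≈ 5.030.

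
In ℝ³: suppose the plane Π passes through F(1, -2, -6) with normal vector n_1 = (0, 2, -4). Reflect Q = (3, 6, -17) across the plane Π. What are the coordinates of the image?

Π: n_1·r = n_1·F gives 2y - 4z = 20.
λ = (n·Q − d)/|n|² = (80 − 20)/20 = 3.
Reflection = Q − 2λn = (3, 6, -17) − 6·(0, 2, -4) = (3, -6, 7).

(3, -6, 7)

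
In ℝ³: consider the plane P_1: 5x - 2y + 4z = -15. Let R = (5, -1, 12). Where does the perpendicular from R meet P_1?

(-5, 3, 4)

Foot = R − λn with λ = (n·R − d)/|n|² = (75 − (-15))/45 = 2.
Foot = (5, -1, 12) − 2·(5, -2, 4) = (-5, 3, 4).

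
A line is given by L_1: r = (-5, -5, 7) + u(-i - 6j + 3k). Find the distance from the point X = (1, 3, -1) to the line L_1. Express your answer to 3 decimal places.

5.634

Taking (-5, -5, 7) on L_1 with direction v = (-1, -6, 3): w = X − (-5, -5, 7) = (6, 8, -8), and w × v = (-24, -10, -28).
Distance = |w × v| / |v| = √1460 / √46 ≈ 5.634.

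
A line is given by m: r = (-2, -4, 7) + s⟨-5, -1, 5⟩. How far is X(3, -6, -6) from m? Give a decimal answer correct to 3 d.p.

6.794

Taking (-2, -4, 7) on m with direction v = (-5, -1, 5): w = X − (-2, -4, 7) = (5, -2, -13), and w × v = (-23, 40, -15).
Distance = |w × v| / |v| = √2354 / √51 ≈ 6.794.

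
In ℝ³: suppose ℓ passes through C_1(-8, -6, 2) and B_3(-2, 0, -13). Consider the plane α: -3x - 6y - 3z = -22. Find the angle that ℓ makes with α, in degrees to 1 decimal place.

A direction vector for ℓ is B_3 − C_1 = (6, 6, -15).
sin θ = |n·v| / (|n||v|) = |-9| / (√54 · √297) = 0.07107.
θ ≈ 4.1°.

4.1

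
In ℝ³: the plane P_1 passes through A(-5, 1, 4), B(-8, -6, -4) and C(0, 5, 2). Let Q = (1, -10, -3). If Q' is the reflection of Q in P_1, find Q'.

AB = (-3, -7, -8), AC = (5, 4, -2); a normal to P_1 is AB × AC = (46, -46, 23).
Using A: P_1 has equation 46x - 46y + 23z = -184.
λ = (n·Q − d)/|n|² = (437 − (-184))/4761 = 3/23.
Reflection = Q − 2λn = (1, -10, -3) − (6/23)·(46, -46, 23) = (-11, 2, -9).

(-11, 2, -9)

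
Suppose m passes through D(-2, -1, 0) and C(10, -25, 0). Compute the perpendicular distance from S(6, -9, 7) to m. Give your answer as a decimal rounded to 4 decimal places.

A direction vector for m is C − D = (12, -24, 0).
Taking (-2, -1, 0) on m with direction v = (12, -24, 0): w = S − (-2, -1, 0) = (8, -8, 7), and w × v = (168, 84, -96).
Distance = |w × v| / |v| = √44496 / √720 ≈ 7.8613.

7.8613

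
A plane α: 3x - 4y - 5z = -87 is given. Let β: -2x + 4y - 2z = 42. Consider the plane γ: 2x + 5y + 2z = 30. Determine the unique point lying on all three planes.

(-10, 8, 5)

Solving the 3×3 linear system 3x - 4y - 5z = -87, -2x + 4y - 2z = 42, 2x + 5y + 2z = 30 (e.g. by elimination or Cramer's rule, determinant = 144) gives (-10, 8, 5).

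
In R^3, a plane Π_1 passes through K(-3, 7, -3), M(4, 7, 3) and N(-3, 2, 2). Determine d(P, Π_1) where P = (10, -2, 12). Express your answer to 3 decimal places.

3.110

KM = (7, 0, 6), KN = (0, -5, 5); a normal to Π_1 is KM × KN = (30, -35, -35).
Using K: Π_1 has equation 30x - 35y - 35z = -230.
n·P − d = (30)·(10) + (-35)·(-2) + (-35)·(12) − (-230) = 180; |n| = √3350.
Distance = |180| / √3350 = 180/√3350 ≈ 3.110.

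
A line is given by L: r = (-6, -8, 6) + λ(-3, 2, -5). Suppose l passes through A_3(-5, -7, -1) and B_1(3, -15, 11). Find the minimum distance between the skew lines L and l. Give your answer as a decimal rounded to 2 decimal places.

A direction vector for l is B_1 − A_3 = (8, -8, 12).
Common perpendicular direction n = (-3, 2, -5) × (8, -8, 12) = (-16, -4, 8).
With w = (-5, -7, -1) − (-6, -8, 6) = (1, 1, -7), w · n = -76.
Distance = |w · n| / |n| = |-76| / √336 ≈ 4.15.

4.15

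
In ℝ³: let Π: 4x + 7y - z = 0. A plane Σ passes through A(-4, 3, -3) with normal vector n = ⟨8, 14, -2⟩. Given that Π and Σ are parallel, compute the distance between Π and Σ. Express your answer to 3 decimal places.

Σ: n·r = n·A gives 8x + 14y - 2z = 16.
Rescale Σ by 1/2: 4x + 7y - z = 8. Then distance = |0 − 8| / √66 ≈ 0.985.

0.985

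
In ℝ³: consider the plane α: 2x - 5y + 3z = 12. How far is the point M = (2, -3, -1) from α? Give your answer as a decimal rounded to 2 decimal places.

n·M − d = (2)·(2) + (-5)·(-3) + (3)·(-1) − 12 = 4; |n| = √38.
Distance = |4| / √38 = 4/√38 ≈ 0.65.

0.65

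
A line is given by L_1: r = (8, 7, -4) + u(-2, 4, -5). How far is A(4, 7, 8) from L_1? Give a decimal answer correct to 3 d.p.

Taking (8, 7, -4) on L_1 with direction v = (-2, 4, -5): w = A − (8, 7, -4) = (-4, 0, 12), and w × v = (-48, -44, -16).
Distance = |w × v| / |v| = √4496 / √45 ≈ 9.996.

9.996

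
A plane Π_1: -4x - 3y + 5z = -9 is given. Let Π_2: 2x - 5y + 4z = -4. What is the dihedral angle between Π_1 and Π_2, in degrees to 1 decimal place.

cos θ = |n₁·n₂| / (|n₁||n₂|) = |27| / (√50 · √45).
θ = arccos(0.56921) ≈ 55.3°.

55.3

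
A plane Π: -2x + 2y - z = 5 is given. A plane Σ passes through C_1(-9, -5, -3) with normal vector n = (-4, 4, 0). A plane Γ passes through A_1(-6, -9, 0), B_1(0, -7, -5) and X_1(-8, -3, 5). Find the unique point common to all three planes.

Σ: n·r = n·C_1 gives -4x + 4y = 16.
A_1B_1 = (6, 2, -5), A_1X_1 = (-2, 6, 5); a normal to Γ is A_1B_1 × A_1X_1 = (40, -20, 40).
Using A_1: Γ has equation 40x - 20y + 40z = -60.
Solving the 3×3 linear system -2x + 2y - z = 5, -4x + 4y = 16, 40x - 20y + 40z = -60 (e.g. by elimination or Cramer's rule, determinant = 80) gives (-5, -1, 3).

(-5, -1, 3)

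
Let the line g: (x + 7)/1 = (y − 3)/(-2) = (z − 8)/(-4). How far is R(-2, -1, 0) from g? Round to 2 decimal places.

g has direction (1, -2, -4) through (-7, 3, 8).
Taking (-7, 3, 8) on g with direction v = (1, -2, -4): w = R − (-7, 3, 8) = (5, -4, -8), and w × v = (0, 12, -6).
Distance = |w × v| / |v| = √180 / √21 ≈ 2.93.

2.93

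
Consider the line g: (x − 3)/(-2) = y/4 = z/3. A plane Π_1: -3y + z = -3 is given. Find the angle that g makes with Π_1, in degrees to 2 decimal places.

31.90

g has direction (-2, 4, 3) through (3, 0, 0).
sin θ = |n·v| / (|n||v|) = |-9| / (√10 · √29) = 0.52850.
θ ≈ 31.90°.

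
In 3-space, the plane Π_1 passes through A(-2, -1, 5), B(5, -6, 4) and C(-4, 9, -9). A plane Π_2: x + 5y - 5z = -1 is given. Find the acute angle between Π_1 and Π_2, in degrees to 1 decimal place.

AB = (7, -5, -1), AC = (-2, 10, -14); a normal to Π_1 is AB × AC = (80, 100, 60).
Using A: Π_1 has equation 80x + 100y + 60z = 40.
cos θ = |n₁·n₂| / (|n₁||n₂|) = |280| / (√20000 · √51).
θ = arccos(0.27724) ≈ 73.9°.

73.9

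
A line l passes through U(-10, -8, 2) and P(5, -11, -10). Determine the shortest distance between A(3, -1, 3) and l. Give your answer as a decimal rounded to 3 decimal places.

12.230

A direction vector for l is P − U = (15, -3, -12).
Taking (-10, -8, 2) on l with direction v = (15, -3, -12): w = A − (-10, -8, 2) = (13, 7, 1), and w × v = (-81, 171, -144).
Distance = |w × v| / |v| = √56538 / √378 ≈ 12.230.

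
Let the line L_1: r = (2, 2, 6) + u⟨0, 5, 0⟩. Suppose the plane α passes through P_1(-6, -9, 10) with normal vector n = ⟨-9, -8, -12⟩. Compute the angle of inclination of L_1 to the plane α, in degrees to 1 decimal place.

α: n·r = n·P_1 gives -9x - 8y - 12z = 6.
sin θ = |n·v| / (|n||v|) = |-40| / (√289 · √25) = 0.47059.
θ ≈ 28.1°.

28.1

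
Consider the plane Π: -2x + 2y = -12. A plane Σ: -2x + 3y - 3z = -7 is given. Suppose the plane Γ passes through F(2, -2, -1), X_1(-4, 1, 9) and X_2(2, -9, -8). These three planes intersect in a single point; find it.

(2, -4, -3)

FX_1 = (-6, 3, 10), FX_2 = (0, -7, -7); a normal to Γ is FX_1 × FX_2 = (49, -42, 42).
Using F: Γ has equation 49x - 42y + 42z = 140.
Solving the 3×3 linear system -2x + 2y = -12, -2x + 3y - 3z = -7, 49x - 42y + 42z = 140 (e.g. by elimination or Cramer's rule, determinant = -126) gives (2, -4, -3).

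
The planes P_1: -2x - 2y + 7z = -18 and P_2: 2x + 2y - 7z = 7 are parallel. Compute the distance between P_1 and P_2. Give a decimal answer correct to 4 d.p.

Rescale P_2 by 1/(-1): -2x - 2y + 7z = -7. Then distance = |-18 − (-7)| / √57 ≈ 1.4570.

1.4570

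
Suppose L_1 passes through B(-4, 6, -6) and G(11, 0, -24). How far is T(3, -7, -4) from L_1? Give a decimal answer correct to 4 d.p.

13.6037

A direction vector for L_1 is G − B = (15, -6, -18).
Taking (-4, 6, -6) on L_1 with direction v = (15, -6, -18): w = T − (-4, 6, -6) = (7, -13, 2), and w × v = (246, 156, 153).
Distance = |w × v| / |v| = √108261 / √585 ≈ 13.6037.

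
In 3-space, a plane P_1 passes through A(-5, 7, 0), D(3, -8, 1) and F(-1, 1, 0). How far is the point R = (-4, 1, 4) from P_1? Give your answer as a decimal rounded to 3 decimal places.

AD = (8, -15, 1), AF = (4, -6, 0); a normal to P_1 is AD × AF = (6, 4, 12).
Using A: P_1 has equation 6x + 4y + 12z = -2.
n·R − d = (6)·(-4) + (4)·(1) + (12)·(4) − (-2) = 30; |n| = √196.
Distance = |30| / √196 = 30/√196 ≈ 2.143.

2.143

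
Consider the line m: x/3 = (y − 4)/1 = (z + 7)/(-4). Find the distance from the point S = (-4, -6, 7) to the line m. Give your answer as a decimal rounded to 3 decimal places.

8.832

m has direction (3, 1, -4) through (0, 4, -7).
Taking (0, 4, -7) on m with direction v = (3, 1, -4): w = S − (0, 4, -7) = (-4, -10, 14), and w × v = (26, 26, 26).
Distance = |w × v| / |v| = √2028 / √26 ≈ 8.832.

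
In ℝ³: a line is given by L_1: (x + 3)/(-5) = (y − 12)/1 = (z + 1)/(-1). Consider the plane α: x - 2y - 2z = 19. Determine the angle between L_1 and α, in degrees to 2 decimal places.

L_1 has direction (-5, 1, -1) through (-3, 12, -1).
sin θ = |n·v| / (|n||v|) = |-5| / (√9 · √27) = 0.32075.
θ ≈ 18.71°.

18.71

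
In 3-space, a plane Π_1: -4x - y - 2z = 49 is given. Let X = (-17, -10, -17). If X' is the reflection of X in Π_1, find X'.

(7, -4, -5)

λ = (n·X − d)/|n|² = (112 − 49)/21 = 3.
Reflection = X − 2λn = (-17, -10, -17) − 6·(-4, -1, -2) = (7, -4, -5).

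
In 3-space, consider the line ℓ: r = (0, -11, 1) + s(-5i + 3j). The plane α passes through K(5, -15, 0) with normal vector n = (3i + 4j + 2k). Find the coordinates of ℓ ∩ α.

(-5, -8, 1)

α: n·r = n·K gives 3x + 4y + 2z = -45.
Substitute r = (0, -11, 1) + t(-5, 3, 0) into the plane: -42 + (-3)t = -45, so t = 1.
Intersection: (0, -11, 1) + 1·(-5, 3, 0) = (-5, -8, 1).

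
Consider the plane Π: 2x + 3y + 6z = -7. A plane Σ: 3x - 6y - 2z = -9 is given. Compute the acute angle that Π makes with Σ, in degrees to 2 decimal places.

60.67

cos θ = |n₁·n₂| / (|n₁||n₂|) = |-24| / (√49 · √49).
θ = arccos(0.48980) ≈ 60.67°.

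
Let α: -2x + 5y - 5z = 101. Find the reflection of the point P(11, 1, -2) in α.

λ = (n·P − d)/|n|² = (-7 − 101)/54 = -2.
Reflection = P − 2λn = (11, 1, -2) − (-4)·(-2, 5, -5) = (3, 21, -22).

(3, 21, -22)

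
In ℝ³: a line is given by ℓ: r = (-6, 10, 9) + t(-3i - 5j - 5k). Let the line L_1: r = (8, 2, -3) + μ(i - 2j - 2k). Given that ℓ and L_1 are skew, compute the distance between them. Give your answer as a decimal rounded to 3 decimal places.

2.828

Common perpendicular direction n = (-3, -5, -5) × (1, -2, -2) = (0, -11, 11).
With w = (8, 2, -3) − (-6, 10, 9) = (14, -8, -12), w · n = -44.
Distance = |w · n| / |n| = |-44| / √242 ≈ 2.828.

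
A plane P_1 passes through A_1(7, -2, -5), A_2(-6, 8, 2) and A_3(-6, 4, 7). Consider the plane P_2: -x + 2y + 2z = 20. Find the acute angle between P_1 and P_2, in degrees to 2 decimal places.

A_1A_2 = (-13, 10, 7), A_1A_3 = (-13, 6, 12); a normal to P_1 is A_1A_2 × A_1A_3 = (78, 65, 52).
Using A_1: P_1 has equation 78x + 65y + 52z = 156.
cos θ = |n₁·n₂| / (|n₁||n₂|) = |156| / (√13013 · √9).
θ = arccos(0.45584) ≈ 62.88°.

62.88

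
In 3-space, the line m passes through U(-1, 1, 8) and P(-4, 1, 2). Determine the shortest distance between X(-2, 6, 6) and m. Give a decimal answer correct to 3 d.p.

5.000

A direction vector for m is P − U = (-3, 0, -6).
Taking (-1, 1, 8) on m with direction v = (-3, 0, -6): w = X − (-1, 1, 8) = (-1, 5, -2), and w × v = (-30, 0, 15).
Distance = |w × v| / |v| = √1125 / √45 ≈ 5.000.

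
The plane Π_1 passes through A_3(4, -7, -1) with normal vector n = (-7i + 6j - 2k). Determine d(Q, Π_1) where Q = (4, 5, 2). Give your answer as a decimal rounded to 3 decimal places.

6.996

Π_1: n·r = n·A_3 gives -7x + 6y - 2z = -68.
n·Q − d = (-7)·(4) + (6)·(5) + (-2)·(2) − (-68) = 66; |n| = √89.
Distance = |66| / √89 = 66/√89 ≈ 6.996.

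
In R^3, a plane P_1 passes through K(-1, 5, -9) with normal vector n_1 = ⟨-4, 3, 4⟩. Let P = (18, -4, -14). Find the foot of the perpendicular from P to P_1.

(6, 5, -2)

P_1: n_1·r = n_1·K gives -4x + 3y + 4z = -17.
Foot = P − λn with λ = (n·P − d)/|n|² = (-140 − (-17))/41 = -3.
Foot = (18, -4, -14) − (-3)·(-4, 3, 4) = (6, 5, -2).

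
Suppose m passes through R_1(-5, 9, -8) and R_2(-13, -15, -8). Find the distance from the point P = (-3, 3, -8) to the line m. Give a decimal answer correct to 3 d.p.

A direction vector for m is R_2 − R_1 = (-8, -24, 0).
Taking (-5, 9, -8) on m with direction v = (-8, -24, 0): w = P − (-5, 9, -8) = (2, -6, 0), and w × v = (0, 0, -96).
Distance = |w × v| / |v| = √9216 / √640 ≈ 3.795.

3.795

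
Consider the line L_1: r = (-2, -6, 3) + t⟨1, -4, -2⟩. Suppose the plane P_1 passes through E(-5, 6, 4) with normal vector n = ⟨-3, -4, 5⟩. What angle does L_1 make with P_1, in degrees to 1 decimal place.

P_1: n·r = n·E gives -3x - 4y + 5z = 11.
sin θ = |n·v| / (|n||v|) = |3| / (√50 · √21) = 0.09258.
θ ≈ 5.3°.

5.3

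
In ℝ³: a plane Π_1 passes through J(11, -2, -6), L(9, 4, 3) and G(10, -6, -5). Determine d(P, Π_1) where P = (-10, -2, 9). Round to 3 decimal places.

14.993

JL = (-2, 6, 9), JG = (-1, -4, 1); a normal to Π_1 is JL × JG = (42, -7, 14).
Using J: Π_1 has equation 42x - 7y + 14z = 392.
n·P − d = (42)·(-10) + (-7)·(-2) + (14)·(9) − 392 = -672; |n| = √2009.
Distance = |-672| / √2009 = 672/√2009 ≈ 14.993.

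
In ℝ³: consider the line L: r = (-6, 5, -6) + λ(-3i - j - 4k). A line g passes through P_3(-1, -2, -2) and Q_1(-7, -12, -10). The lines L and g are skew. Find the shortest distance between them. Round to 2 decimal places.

A direction vector for g is Q_1 − P_3 = (-6, -10, -8).
Common perpendicular direction n = (-3, -1, -4) × (-6, -10, -8) = (-32, 0, 24).
With w = (-1, -2, -2) − (-6, 5, -6) = (5, -7, 4), w · n = -64.
Distance = |w · n| / |n| = |-64| / √1600 ≈ 1.60.

1.60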